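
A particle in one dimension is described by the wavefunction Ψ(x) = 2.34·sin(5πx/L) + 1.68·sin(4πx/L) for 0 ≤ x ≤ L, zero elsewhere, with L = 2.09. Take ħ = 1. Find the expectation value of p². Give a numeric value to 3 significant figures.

p² Ψ = −ħ² d²Ψ/dx²; ⟨p²⟩ = −ħ² ∫ Ψ*·Ψ'' dx / ∫|Ψ|² dx.
d²/dx² sin(jπx/L) = −(jπ/L)²·sin(jπx/L); on 0 ≤ x ≤ L, ∫sin²(jπx/L) dx = L/2 and ∫sin(jπx/L)·sin(lπx/L) dx = 0 for j ≠ l, so only diagonal terms survive in ∫|Ψ|² and ∫Ψ·Ψ″; ∫Ψ·Ψ′ dx = [Ψ²/2] between the walls = 0.
State is unnormalized: ∫|Ψ|² dx = 8.6714, and ∫Ψ*·(−ħ² Ψ'') dx = 429.84, so ⟨p²⟩ = 429.84 / 8.6714.
⟨p²⟩ = 49.570.

49.6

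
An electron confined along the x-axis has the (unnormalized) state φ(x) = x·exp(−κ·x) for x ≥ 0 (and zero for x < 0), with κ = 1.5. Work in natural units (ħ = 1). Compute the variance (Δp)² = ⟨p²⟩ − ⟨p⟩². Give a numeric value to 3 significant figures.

2.25

Compute ⟨p⟩ and ⟨p²⟩ separately; (Δp)² = ⟨p²⟩ − ⟨p⟩².
Differentiate x·exp(−κ·x) with the product rule; every integrand then reduces to terms xʲ·e^(−2κx) on [0, ∞), with ∫₀^∞ xʲ·e^(−2κx) dx = j!/(2κ)^(j+1).
Normalization: ∫|φ|² dx = 0.074074.
⟨p⟩ = 0.0000 and ⟨p²⟩ = 2.2500.
(Δp)² = 2.2500 − (0.0000)² = 2.2500.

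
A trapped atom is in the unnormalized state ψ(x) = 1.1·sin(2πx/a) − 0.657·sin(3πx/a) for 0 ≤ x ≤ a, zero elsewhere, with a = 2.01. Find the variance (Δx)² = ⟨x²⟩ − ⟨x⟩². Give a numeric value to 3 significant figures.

0.174

Compute ⟨x⟩ and ⟨x²⟩ separately, then (Δx)² = ⟨x²⟩ − ⟨x⟩².
On 0 ≤ x ≤ a (j ≠ l): ∫sin²(jπx/a) dx = a/2, ∫sin(jπx/a)·sin(lπx/a) dx = 0; diagonal moments ∫x·sin²(jπx/a) dx = a²/4, ∫x²·sin²(jπx/a) dx = a³·(1/6 − 1/(4j²π²)); cross terms ∫x·sin(jπx/a)·sin(lπx/a) dx = 0 for j + l even and −4jla²/(π²(j² − l²)²) for j + l odd, ∫x²·sin(jπx/a)·sin(lπx/a) dx = (−1)^(j+l)·4jla³/(π²(j² − l²)²); higher powers the same way via product-to-sum and parts.
Normalization: ∫|ψ|² dx = 1.6499.
⟨x⟩ = 1.3493 and ⟨x²⟩ = 1.9950.
(Δx)² = 1.9950 − (1.3493)² = 0.17446.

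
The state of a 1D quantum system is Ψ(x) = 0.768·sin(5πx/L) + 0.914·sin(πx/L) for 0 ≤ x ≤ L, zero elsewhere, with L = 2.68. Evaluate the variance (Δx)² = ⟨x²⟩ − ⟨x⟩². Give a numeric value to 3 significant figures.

0.429

Compute ⟨x⟩ and ⟨x²⟩ separately, then (Δx)² = ⟨x²⟩ − ⟨x⟩².
On 0 ≤ x ≤ L (j ≠ l): ∫sin²(jπx/L) dx = L/2, ∫sin(jπx/L)·sin(lπx/L) dx = 0; diagonal moments ∫x·sin²(jπx/L) dx = L²/4, ∫x²·sin²(jπx/L) dx = L³·(1/6 − 1/(4j²π²)); cross terms ∫x·sin(jπx/L)·sin(lπx/L) dx = 0 for j + l even and −4jlL²/(π²(j² − l²)²) for j + l odd, ∫x²·sin(jπx/L)·sin(lπx/L) dx = (−1)^(j+l)·4jlL³/(π²(j² − l²)²); higher powers the same way via product-to-sum and parts.
Normalization: ∫|Ψ|² dx = 1.9098.
⟨x⟩ = 1.3400 and ⟨x²⟩ = 2.2246.
(Δx)² = 2.2246 − (1.3400)² = 0.42901.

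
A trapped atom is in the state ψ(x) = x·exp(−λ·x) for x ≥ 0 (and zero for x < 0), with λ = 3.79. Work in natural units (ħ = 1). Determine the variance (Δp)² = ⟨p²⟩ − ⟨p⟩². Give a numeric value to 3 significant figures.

Compute ⟨p⟩ and ⟨p²⟩ separately; (Δp)² = ⟨p²⟩ − ⟨p⟩².
Differentiate x·exp(−λ·x) with the product rule; every integrand then reduces to terms xʲ·e^(−2λx) on [0, ∞), with ∫₀^∞ xʲ·e^(−2λx) dx = j!/(2λ)^(j+1).
Normalization: ∫|ψ|² dx = 0.0045922.
⟨p⟩ = 0.0000 and ⟨p²⟩ = 14.364.
(Δp)² = 14.364 − (0.0000)² = 14.364.

14.4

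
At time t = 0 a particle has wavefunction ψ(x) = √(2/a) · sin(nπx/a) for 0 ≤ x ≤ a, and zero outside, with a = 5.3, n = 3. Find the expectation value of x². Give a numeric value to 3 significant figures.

⟨x²⟩ = ∫ x²·|ψ|² dx (integrals over the domain).
With sin²θ = (1 − cos2θ)/2 on 0 ≤ x ≤ a: ∫sin²(nπx/a) dx = a/2, ∫x·sin²(nπx/a) dx = a²/4, ∫x²·sin²(nπx/a) dx = a³·(1/6 − 1/(4n²π²)); higher powers xᵏ the same way, integrating xᵏ·cos(2nπx/a) by parts.
⟨x²⟩ = 9.2052.

9.21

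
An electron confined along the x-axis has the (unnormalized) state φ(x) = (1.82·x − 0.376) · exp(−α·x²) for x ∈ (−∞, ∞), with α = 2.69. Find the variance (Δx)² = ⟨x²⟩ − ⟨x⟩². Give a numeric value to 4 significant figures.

0.1401

Compute ⟨x⟩ and ⟨x²⟩ separately, then (Δx)² = ⟨x²⟩ − ⟨x⟩².
Expand each integrand as polynomial × e^(−2αx²) and use ∫x^(2j)·e^(−2αx²) dx = (2j−1)!!/(4α)^j · √(π/(2α)), odd powers → 0; here √(π/(2α)) = 0.76416.
Normalization: ∫|φ|² dx = 0.34328.
⟨x⟩ = -0.28315 and ⟨x²⟩ = 0.22031.
(Δx)² = 0.22031 − (-0.28315)² = 0.14014.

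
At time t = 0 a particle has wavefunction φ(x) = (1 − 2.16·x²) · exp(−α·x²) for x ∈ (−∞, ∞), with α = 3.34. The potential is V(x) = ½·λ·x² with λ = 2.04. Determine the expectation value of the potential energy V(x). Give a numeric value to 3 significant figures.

0.0427

⟨V⟩ = ∫ V(x)·|φ|² dx / ∫|φ|² dx.
Expand each integrand as polynomial × e^(−2αx²) and use ∫x^(2j)·e^(−2αx²) dx = (2j−1)!!/(4α)^j · √(π/(2α)), odd powers → 0; here √(π/(2α)) = 0.68578.
State is unnormalized: ∫|φ|² dx = 0.51781, and ∫φ*·V(x)·φ dx = 0.022097, so ⟨V⟩ = 0.022097 / 0.51781.
⟨V⟩ = 0.042673.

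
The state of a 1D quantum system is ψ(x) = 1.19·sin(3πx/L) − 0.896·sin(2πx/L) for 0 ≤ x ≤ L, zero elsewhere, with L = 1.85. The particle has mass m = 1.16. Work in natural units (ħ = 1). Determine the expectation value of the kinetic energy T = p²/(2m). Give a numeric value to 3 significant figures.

T = −(ħ²/2m) d²/dx², so ⟨T⟩ = −(ħ²/2m) ∫ ψ*·ψ'' dx / ∫|ψ|² dx; with m = 1.16.
d²/dx² sin(jπx/L) = −(jπ/L)²·sin(jπx/L); on 0 ≤ x ≤ L, ∫sin²(jπx/L) dx = L/2 and ∫sin(jπx/L)·sin(lπx/L) dx = 0 for j ≠ l, so only diagonal terms survive in ∫|ψ|² and ∫ψ·ψ″; ∫ψ·ψ′ dx = [ψ²/2] between the walls = 0.
State is unnormalized: ∫|ψ|² dx = 2.0525, and ∫ψ*·(−ħ²/2m · ψ'') dx = 18.346, so ⟨T⟩ = 18.346 / 2.0525.
⟨T⟩ = 8.9383.

8.94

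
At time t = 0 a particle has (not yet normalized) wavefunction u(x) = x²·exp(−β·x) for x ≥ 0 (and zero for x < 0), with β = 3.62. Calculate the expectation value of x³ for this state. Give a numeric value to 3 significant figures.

⟨x³⟩ = ∫ x³·|u|² dx / ∫|u|² dx (integrals over the domain).
Every integrand reduces to terms xʲ·e^(−2βx) on [0, ∞); use ∫₀^∞ xʲ·e^(−2βx) dx = j!/(2β)^(j+1).
State is unnormalized: ∫|u|² dx = 0.0012065, and ∫u*·x³·u dx = 0.00066761, so ⟨x³⟩ = 0.00066761 / 0.0012065.
⟨x³⟩ = 0.55335.

0.553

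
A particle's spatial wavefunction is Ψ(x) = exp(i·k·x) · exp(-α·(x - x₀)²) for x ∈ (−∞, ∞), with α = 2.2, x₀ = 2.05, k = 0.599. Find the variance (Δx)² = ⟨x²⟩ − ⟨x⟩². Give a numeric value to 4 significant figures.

0.1136

Compute ⟨x⟩ and ⟨x²⟩ separately, then (Δx)² = ⟨x²⟩ − ⟨x⟩².
Gaussian moments (u = x − x₀): ∫u^(2j)·e^(−2αu²) du = (2j−1)!!/(4α)^j · √(π/(2α)), odd powers integrate to 0; here √(π/(2α)) = 0.84498.
Normalization: ∫|Ψ|² dx = 0.84498.
⟨x⟩ = 2.0500 and ⟨x²⟩ = 4.3161.
(Δx)² = 4.3161 − (2.0500)² = 0.11364.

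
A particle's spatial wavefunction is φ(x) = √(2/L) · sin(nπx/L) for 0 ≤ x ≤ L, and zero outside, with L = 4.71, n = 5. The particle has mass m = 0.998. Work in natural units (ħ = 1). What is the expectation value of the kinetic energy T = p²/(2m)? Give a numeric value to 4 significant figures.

5.572

T = −(ħ²/2m) d²/dx², so ⟨T⟩ = −(ħ²/2m) ∫ φ*·φ'' dx; with m = 0.998.
d/dx sin(nπx/L) = (nπ/L)·cos(nπx/L) and d²/dx² sin(nπx/L) = −(nπ/L)²·sin(nπx/L); on 0 ≤ x ≤ L, ∫sin²(nπx/L) dx = L/2 and ∫sin(nπx/L)·cos(nπx/L) dx = 0.
⟨T⟩ = 5.5723.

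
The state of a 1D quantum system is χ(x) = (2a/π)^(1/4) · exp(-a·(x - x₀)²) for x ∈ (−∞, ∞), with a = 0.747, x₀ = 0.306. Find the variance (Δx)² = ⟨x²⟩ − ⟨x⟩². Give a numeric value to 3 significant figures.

Compute ⟨x⟩ and ⟨x²⟩ separately, then (Δx)² = ⟨x²⟩ − ⟨x⟩².
Gaussian moments (u = x − x₀): ∫u^(2j)·e^(−2au²) du = (2j−1)!!/(4a)^j · √(π/(2a)), odd powers integrate to 0; here √(π/(2a)) = 1.4501.
⟨x⟩ = 0.30600 and ⟨x²⟩ = 0.42831.
(Δx)² = 0.42831 − (0.30600)² = 0.33467.

0.335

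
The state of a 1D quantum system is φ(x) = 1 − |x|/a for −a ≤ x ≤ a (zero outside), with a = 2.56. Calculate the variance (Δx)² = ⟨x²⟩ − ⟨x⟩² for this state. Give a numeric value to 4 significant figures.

0.6554

Compute ⟨x⟩ and ⟨x²⟩ separately, then (Δx)² = ⟨x²⟩ − ⟨x⟩².
φ is even, so ∫ over [−a, a] = 2∫₀ᵃ with φ = 1 − x/a there: ∫₀ᵃ (1 − x/a)² dx = a/3, ∫₀ᵃ x²(1 − x/a)² dx = a³/30, ∫₀ᵃ x⁴(1 − x/a)² dx = a⁵/105.
Normalization: ∫|φ|² dx = 1.7067.
⟨x⟩ = 0.0000 and ⟨x²⟩ = 0.65536.
(Δx)² = 0.65536 − (0.0000)² = 0.65536.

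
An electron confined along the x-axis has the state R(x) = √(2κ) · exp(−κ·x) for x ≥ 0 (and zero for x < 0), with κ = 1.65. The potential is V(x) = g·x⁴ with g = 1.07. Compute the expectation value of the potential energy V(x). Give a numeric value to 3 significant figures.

⟨V⟩ = ∫ V(x)·|R|² dx.
Every integrand reduces to terms xʲ·e^(−2κx) on [0, ∞); use ∫₀^∞ xʲ·e^(−2κx) dx = j!/(2κ)^(j+1).
⟨V⟩ = 0.21654.

0.217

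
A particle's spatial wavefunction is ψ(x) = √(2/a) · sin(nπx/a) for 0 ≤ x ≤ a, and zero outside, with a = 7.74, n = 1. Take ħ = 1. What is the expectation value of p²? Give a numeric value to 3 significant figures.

p² ψ = −ħ² d²ψ/dx²; ⟨p²⟩ = −ħ² ∫ ψ*·ψ'' dx.
d/dx sin(nπx/a) = (nπ/a)·cos(nπx/a) and d²/dx² sin(nπx/a) = −(nπ/a)²·sin(nπx/a); on 0 ≤ x ≤ a, ∫sin²(nπx/a) dx = a/2 and ∫sin(nπx/a)·cos(nπx/a) dx = 0.
⟨p²⟩ = 0.16475.

0.165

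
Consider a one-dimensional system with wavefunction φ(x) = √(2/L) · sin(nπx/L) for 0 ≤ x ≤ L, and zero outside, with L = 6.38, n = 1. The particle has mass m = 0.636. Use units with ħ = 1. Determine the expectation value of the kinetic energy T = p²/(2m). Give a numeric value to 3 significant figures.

T = −(ħ²/2m) d²/dx², so ⟨T⟩ = −(ħ²/2m) ∫ φ*·φ'' dx; with m = 0.636.
d/dx sin(nπx/L) = (nπ/L)·cos(nπx/L) and d²/dx² sin(nπx/L) = −(nπ/L)²·sin(nπx/L); on 0 ≤ x ≤ L, ∫sin²(nπx/L) dx = L/2 and ∫sin(nπx/L)·cos(nπx/L) dx = 0.
⟨T⟩ = 0.19062.

0.191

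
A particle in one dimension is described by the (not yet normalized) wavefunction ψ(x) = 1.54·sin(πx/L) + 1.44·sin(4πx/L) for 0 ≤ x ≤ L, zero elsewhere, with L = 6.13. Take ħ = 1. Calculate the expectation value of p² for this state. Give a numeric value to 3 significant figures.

p² ψ = −ħ² d²ψ/dx²; ⟨p²⟩ = −ħ² ∫ ψ*·ψ'' dx / ∫|ψ|² dx.
d²/dx² sin(jπx/L) = −(jπ/L)²·sin(jπx/L); on 0 ≤ x ≤ L, ∫sin²(jπx/L) dx = L/2 and ∫sin(jπx/L)·sin(lπx/L) dx = 0 for j ≠ l, so only diagonal terms survive in ∫|ψ|² and ∫ψ·ψ″; ∫ψ·ψ′ dx = [ψ²/2] between the walls = 0.
State is unnormalized: ∫|ψ|² dx = 13.625, and ∫ψ*·(−ħ² ψ'') dx = 28.618, so ⟨p²⟩ = 28.618 / 13.625.
⟨p²⟩ = 2.1005.

2.10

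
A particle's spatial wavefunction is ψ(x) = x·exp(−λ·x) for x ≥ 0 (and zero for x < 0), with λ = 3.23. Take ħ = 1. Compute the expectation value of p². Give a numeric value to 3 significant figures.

10.4

p² ψ = −ħ² d²ψ/dx²; ⟨p²⟩ = −ħ² ∫ ψ*·ψ'' dx / ∫|ψ|² dx.
Differentiate x·exp(−λ·x) with the product rule; every integrand then reduces to terms xʲ·e^(−2λx) on [0, ∞), with ∫₀^∞ xʲ·e^(−2λx) dx = j!/(2λ)^(j+1).
State is unnormalized: ∫|ψ|² dx = 0.0074188, and ∫ψ*·(−ħ² ψ'') dx = 0.077399, so ⟨p²⟩ = 0.077399 / 0.0074188.
⟨p²⟩ = 10.433.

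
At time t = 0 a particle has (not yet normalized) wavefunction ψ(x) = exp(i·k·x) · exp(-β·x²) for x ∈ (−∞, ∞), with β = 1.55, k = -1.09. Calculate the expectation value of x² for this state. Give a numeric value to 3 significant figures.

⟨x²⟩ = ∫ x²·|ψ|² dx / ∫|ψ|² dx (integrals over the domain).
Gaussian moments: ∫x^(2j)·e^(−2βx²) dx = (2j−1)!!/(4β)^j · √(π/(2β)), odd powers integrate to 0; here √(π/(2β)) = 1.0067.
State is unnormalized: ∫|ψ|² dx = 1.0067, and ∫ψ*·x²·ψ dx = 0.16237, so ⟨x²⟩ = 0.16237 / 1.0067.
⟨x²⟩ = 0.16129.

0.161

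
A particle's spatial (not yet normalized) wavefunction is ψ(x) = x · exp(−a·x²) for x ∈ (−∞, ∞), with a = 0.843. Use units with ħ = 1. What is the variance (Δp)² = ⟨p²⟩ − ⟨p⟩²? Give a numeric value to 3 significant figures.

Compute ⟨p⟩ and ⟨p²⟩ separately; (Δp)² = ⟨p²⟩ − ⟨p⟩².
Expand each integrand as polynomial × e^(−2ax²) and use ∫x^(2j)·e^(−2ax²) dx = (2j−1)!!/(4a)^j · √(π/(2a)), odd powers → 0; here √(π/(2a)) = 1.3650. Differentiate with the product rule, d/dx e^(−ax²) = −2ax·e^(−ax²).
Normalization: ∫|ψ|² dx = 0.40482.
⟨p⟩ = 0.0000 and ⟨p²⟩ = 2.5290.
(Δp)² = 2.5290 − (0.0000)² = 2.5290.

2.53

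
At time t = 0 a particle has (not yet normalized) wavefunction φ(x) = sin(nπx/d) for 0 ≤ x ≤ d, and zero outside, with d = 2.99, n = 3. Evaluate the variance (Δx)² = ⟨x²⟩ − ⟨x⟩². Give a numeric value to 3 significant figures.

0.695

Compute ⟨x⟩ and ⟨x²⟩ separately, then (Δx)² = ⟨x²⟩ − ⟨x⟩².
With sin²θ = (1 − cos2θ)/2 on 0 ≤ x ≤ d: ∫sin²(nπx/d) dx = d/2, ∫x·sin²(nπx/d) dx = d²/4, ∫x²·sin²(nπx/d) dx = d³·(1/6 − 1/(4n²π²)); higher powers xᵏ the same way, integrating xᵏ·cos(2nπx/d) by parts.
Normalization: ∫|φ|² dx = 1.4950.
⟨x⟩ = 1.4950 and ⟨x²⟩ = 2.9297.
(Δx)² = 2.9297 − (1.4950)² = 0.69468.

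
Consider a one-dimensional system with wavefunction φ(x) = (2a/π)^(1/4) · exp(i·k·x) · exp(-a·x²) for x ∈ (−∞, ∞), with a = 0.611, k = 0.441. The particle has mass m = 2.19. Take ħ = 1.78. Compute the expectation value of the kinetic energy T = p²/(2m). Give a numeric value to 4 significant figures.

T = −(ħ²/2m) d²/dx², so ⟨T⟩ = −(ħ²/2m) ∫ φ*·φ'' dx; with m = 2.19.
Gaussian moments: ∫x^(2j)·e^(−2ax²) dx = (2j−1)!!/(4a)^j · √(π/(2a)), odd powers integrate to 0; here √(π/(2a)) = 1.6034. Derivatives: φ′ = (ik − 2ax)·φ, φ″ = ((ik − 2ax)² − 2a)·φ; the odd-in-x pieces drop out.
⟨T⟩ = 0.58267.

0.5827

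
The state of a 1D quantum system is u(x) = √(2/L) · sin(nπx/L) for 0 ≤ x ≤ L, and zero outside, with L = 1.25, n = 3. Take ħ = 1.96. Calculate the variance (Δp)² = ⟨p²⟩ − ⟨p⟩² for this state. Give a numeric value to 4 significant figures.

Compute ⟨p⟩ and ⟨p²⟩ separately; (Δp)² = ⟨p²⟩ − ⟨p⟩².
d/dx sin(nπx/L) = (nπ/L)·cos(nπx/L) and d²/dx² sin(nπx/L) = −(nπ/L)²·sin(nπx/L); on 0 ≤ x ≤ L, ∫sin²(nπx/L) dx = L/2 and ∫sin(nπx/L)·cos(nπx/L) dx = 0.
⟨p⟩ = 0.0000 and ⟨p²⟩ = 218.39.
(Δp)² = 218.39 − (0.0000)² = 218.39.

218.4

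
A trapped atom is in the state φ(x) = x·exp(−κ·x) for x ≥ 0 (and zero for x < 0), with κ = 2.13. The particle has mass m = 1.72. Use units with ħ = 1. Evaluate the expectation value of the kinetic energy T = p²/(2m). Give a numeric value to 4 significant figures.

T = −(ħ²/2m) d²/dx², so ⟨T⟩ = −(ħ²/2m) ∫ φ*·φ'' dx / ∫|φ|² dx; with m = 1.72.
Differentiate x·exp(−κ·x) with the product rule; every integrand then reduces to terms xʲ·e^(−2κx) on [0, ∞), with ∫₀^∞ xʲ·e^(−2κx) dx = j!/(2κ)^(j+1).
State is unnormalized: ∫|φ|² dx = 0.025870, and ∫φ*·(−ħ²/2m · φ'') dx = 0.034119, so ⟨T⟩ = 0.034119 / 0.025870.
⟨T⟩ = 1.3189.

1.319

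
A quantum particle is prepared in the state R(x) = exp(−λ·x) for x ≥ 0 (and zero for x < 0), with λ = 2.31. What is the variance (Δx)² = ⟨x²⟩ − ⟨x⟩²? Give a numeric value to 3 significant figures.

Compute ⟨x⟩ and ⟨x²⟩ separately, then (Δx)² = ⟨x²⟩ − ⟨x⟩².
Every integrand reduces to terms xʲ·e^(−2λx) on [0, ∞); use ∫₀^∞ xʲ·e^(−2λx) dx = j!/(2λ)^(j+1).
Normalization: ∫|R|² dx = 0.21645.
⟨x⟩ = 0.21645 and ⟨x²⟩ = 0.093701.
(Δx)² = 0.093701 − (0.21645)² = 0.046851.

0.0469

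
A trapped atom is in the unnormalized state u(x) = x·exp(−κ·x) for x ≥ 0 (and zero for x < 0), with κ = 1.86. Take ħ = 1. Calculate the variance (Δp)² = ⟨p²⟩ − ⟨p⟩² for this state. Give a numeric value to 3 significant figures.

Compute ⟨p⟩ and ⟨p²⟩ separately; (Δp)² = ⟨p²⟩ − ⟨p⟩².
Differentiate x·exp(−κ·x) with the product rule; every integrand then reduces to terms xʲ·e^(−2κx) on [0, ∞), with ∫₀^∞ xʲ·e^(−2κx) dx = j!/(2κ)^(j+1).
Normalization: ∫|u|² dx = 0.038851.
⟨p⟩ = 0.0000 and ⟨p²⟩ = 3.4596.
(Δp)² = 3.4596 − (0.0000)² = 3.4596.

3.46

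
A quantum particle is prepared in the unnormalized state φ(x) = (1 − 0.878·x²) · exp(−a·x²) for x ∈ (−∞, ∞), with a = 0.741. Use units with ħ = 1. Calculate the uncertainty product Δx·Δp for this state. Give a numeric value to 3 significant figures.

Δx = √(⟨x²⟩−⟨x⟩²), Δp = √(⟨p²⟩−⟨p⟩²).
Expand each integrand as polynomial × e^(−2ax²) and use ∫x^(2j)·e^(−2ax²) dx = (2j−1)!!/(4a)^j · √(π/(2a)), odd powers → 0; here √(π/(2a)) = 1.4560. Differentiate with the product rule, d/dx e^(−ax²) = −2ax·e^(−ax²).
Normalization: ∫|φ|² dx = 0.97666.
⟨x⟩ = 0.0000, ⟨x²⟩ = 0.27103 ⇒ Δx = 0.52061.
⟨p⟩ = 0.0000, ⟨p²⟩ = 2.4376 ⇒ Δp = 1.5613.
Δx·Δp = 0.81282.

0.813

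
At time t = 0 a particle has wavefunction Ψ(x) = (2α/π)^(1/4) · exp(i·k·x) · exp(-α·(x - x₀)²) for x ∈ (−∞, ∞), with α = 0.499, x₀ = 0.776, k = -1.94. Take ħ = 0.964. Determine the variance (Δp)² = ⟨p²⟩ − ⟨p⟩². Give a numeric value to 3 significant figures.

Compute ⟨p⟩ and ⟨p²⟩ separately; (Δp)² = ⟨p²⟩ − ⟨p⟩².
Gaussian moments (u = x − x₀): ∫u^(2j)·e^(−2αu²) du = (2j−1)!!/(4α)^j · √(π/(2α)), odd powers integrate to 0; here √(π/(2α)) = 1.7742. Derivatives: Ψ′ = (ik − 2αu)·Ψ, Ψ″ = ((ik − 2αu)² − 2α)·Ψ; the odd-in-u pieces drop out.
⟨p⟩ = -1.8702 and ⟨p²⟩ = 3.9612.
(Δp)² = 3.9612 − (-1.8702)² = 0.46372.

0.464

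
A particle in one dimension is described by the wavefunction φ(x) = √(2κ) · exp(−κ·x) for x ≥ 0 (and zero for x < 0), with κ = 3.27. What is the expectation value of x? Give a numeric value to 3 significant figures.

⟨x⟩ = ∫ x·|φ|² dx (integrals over the domain).
Every integrand reduces to terms xʲ·e^(−2κx) on [0, ∞); use ∫₀^∞ xʲ·e^(−2κx) dx = j!/(2κ)^(j+1).
⟨x⟩ = 0.15291.

0.153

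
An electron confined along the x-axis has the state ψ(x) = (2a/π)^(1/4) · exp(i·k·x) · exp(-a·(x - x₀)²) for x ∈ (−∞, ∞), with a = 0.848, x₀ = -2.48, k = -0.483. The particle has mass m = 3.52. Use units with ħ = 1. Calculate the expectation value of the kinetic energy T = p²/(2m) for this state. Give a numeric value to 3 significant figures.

T = −(ħ²/2m) d²/dx², so ⟨T⟩ = −(ħ²/2m) ∫ ψ*·ψ'' dx; with m = 3.52.
Gaussian moments (u = x − x₀): ∫u^(2j)·e^(−2au²) du = (2j−1)!!/(4a)^j · √(π/(2a)), odd powers integrate to 0; here √(π/(2a)) = 1.3610. Derivatives: ψ′ = (ik − 2au)·ψ, ψ″ = ((ik − 2au)² − 2a)·ψ; the odd-in-u pieces drop out.
⟨T⟩ = 0.15359.

0.154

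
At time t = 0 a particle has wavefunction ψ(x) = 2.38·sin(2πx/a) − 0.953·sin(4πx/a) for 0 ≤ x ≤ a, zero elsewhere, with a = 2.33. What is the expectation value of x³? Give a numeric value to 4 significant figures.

2.357

⟨x³⟩ = ∫ x³·|ψ|² dx / ∫|ψ|² dx (integrals over the domain).
On 0 ≤ x ≤ a (j ≠ l): ∫sin²(jπx/a) dx = a/2, ∫sin(jπx/a)·sin(lπx/a) dx = 0; diagonal moments ∫x·sin²(jπx/a) dx = a²/4, ∫x²·sin²(jπx/a) dx = a³·(1/6 − 1/(4j²π²)); cross terms ∫x·sin(jπx/a)·sin(lπx/a) dx = 0 for j + l even and −4jla²/(π²(j² − l²)²) for j + l odd, ∫x²·sin(jπx/a)·sin(lπx/a) dx = (−1)^(j+l)·4jla³/(π²(j² − l²)²); higher powers the same way via product-to-sum and parts.
State is unnormalized: ∫|ψ|² dx = 7.6571, and ∫ψ*·x³·ψ dx = 18.049, so ⟨x³⟩ = 18.049 / 7.6571.
⟨x³⟩ = 2.3572.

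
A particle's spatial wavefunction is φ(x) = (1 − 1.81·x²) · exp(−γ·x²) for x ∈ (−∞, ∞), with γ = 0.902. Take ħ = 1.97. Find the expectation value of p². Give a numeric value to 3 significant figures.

17.5

p² φ = −ħ² d²φ/dx²; ⟨p²⟩ = −ħ² ∫ φ*·φ'' dx / ∫|φ|² dx.
Expand each integrand as polynomial × e^(−2γx²) and use ∫x^(2j)·e^(−2γx²) dx = (2j−1)!!/(4γ)^j · √(π/(2γ)), odd powers → 0; here √(π/(2γ)) = 1.3196. Differentiate with the product rule, d/dx e^(−γx²) = −2γx·e^(−γx²).
State is unnormalized: ∫|φ|² dx = 0.99194, and ∫φ*·(−ħ² φ'') dx = 17.392, so ⟨p²⟩ = 17.392 / 0.99194.
⟨p²⟩ = 17.534.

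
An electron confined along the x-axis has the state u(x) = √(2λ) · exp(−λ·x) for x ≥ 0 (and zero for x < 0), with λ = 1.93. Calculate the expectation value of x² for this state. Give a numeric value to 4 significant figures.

⟨x²⟩ = ∫ x²·|u|² dx (integrals over the domain).
Every integrand reduces to terms xʲ·e^(−2λx) on [0, ∞); use ∫₀^∞ xʲ·e^(−2λx) dx = j!/(2λ)^(j+1).
⟨x²⟩ = 0.13423.

0.1342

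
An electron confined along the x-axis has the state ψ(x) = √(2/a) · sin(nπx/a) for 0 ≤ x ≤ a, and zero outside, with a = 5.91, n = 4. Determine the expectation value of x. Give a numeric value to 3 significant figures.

2.96

⟨x⟩ = ∫ x·|ψ|² dx (integrals over the domain).
With sin²θ = (1 − cos2θ)/2 on 0 ≤ x ≤ a: ∫sin²(nπx/a) dx = a/2, ∫x·sin²(nπx/a) dx = a²/4, ∫x²·sin²(nπx/a) dx = a³·(1/6 − 1/(4n²π²)); higher powers xᵏ the same way, integrating xᵏ·cos(2nπx/a) by parts.
⟨x⟩ = 2.9550.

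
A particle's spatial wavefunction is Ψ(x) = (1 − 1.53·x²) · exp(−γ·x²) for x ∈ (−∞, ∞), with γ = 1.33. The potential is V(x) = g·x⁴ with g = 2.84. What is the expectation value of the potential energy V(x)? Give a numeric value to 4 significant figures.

0.4558

⟨V⟩ = ∫ V(x)·|Ψ|² dx / ∫|Ψ|² dx.
Expand each integrand as polynomial × e^(−2γx²) and use ∫x^(2j)·e^(−2γx²) dx = (2j−1)!!/(4γ)^j · √(π/(2γ)), odd powers → 0; here √(π/(2γ)) = 1.0868.
State is unnormalized: ∫|Ψ|² dx = 0.73133, and ∫Ψ*·V(x)·Ψ dx = 0.33334, so ⟨V⟩ = 0.33334 / 0.73133.
⟨V⟩ = 0.45580.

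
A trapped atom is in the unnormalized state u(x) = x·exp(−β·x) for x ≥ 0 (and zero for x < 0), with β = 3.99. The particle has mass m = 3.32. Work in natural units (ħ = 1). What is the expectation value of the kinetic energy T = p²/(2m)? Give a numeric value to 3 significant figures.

T = −(ħ²/2m) d²/dx², so ⟨T⟩ = −(ħ²/2m) ∫ u*·u'' dx / ∫|u|² dx; with m = 3.32.
Differentiate x·exp(−β·x) with the product rule; every integrand then reduces to terms xʲ·e^(−2βx) on [0, ∞), with ∫₀^∞ xʲ·e^(−2βx) dx = j!/(2β)^(j+1).
State is unnormalized: ∫|u|² dx = 0.0039357, and ∫u*·(−ħ²/2m · u'') dx = 0.0094362, so ⟨T⟩ = 0.0094362 / 0.0039357.
⟨T⟩ = 2.3976.

2.40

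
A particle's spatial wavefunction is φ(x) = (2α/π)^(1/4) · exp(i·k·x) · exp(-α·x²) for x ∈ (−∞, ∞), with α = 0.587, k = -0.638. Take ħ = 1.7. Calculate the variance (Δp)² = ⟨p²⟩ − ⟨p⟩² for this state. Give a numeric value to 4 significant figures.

Compute ⟨p⟩ and ⟨p²⟩ separately; (Δp)² = ⟨p²⟩ − ⟨p⟩².
Gaussian moments: ∫x^(2j)·e^(−2αx²) dx = (2j−1)!!/(4α)^j · √(π/(2α)), odd powers integrate to 0; here √(π/(2α)) = 1.6358. Derivatives: φ′ = (ik − 2αx)·φ, φ″ = ((ik − 2αx)² − 2α)·φ; the odd-in-x pieces drop out.
⟨p⟩ = -1.0846 and ⟨p²⟩ = 2.8728.
(Δp)² = 2.8728 − (-1.0846)² = 1.6964.

1.696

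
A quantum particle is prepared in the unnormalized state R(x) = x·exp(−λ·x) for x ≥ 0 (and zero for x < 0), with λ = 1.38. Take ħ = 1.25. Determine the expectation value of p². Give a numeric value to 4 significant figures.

2.976

p² R = −ħ² d²R/dx²; ⟨p²⟩ = −ħ² ∫ R*·R'' dx / ∫|R|² dx.
Differentiate x·exp(−λ·x) with the product rule; every integrand then reduces to terms xʲ·e^(−2λx) on [0, ∞), with ∫₀^∞ xʲ·e^(−2λx) dx = j!/(2λ)^(j+1).
State is unnormalized: ∫|R|² dx = 0.095127, and ∫R*·(−ħ² R'') dx = 0.28306, so ⟨p²⟩ = 0.28306 / 0.095127.
⟨p²⟩ = 2.9756.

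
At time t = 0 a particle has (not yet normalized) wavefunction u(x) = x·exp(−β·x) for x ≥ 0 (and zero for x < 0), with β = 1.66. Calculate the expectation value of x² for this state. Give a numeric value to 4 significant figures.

⟨x²⟩ = ∫ x²·|u|² dx / ∫|u|² dx (integrals over the domain).
Every integrand reduces to terms xʲ·e^(−2βx) on [0, ∞); use ∫₀^∞ xʲ·e^(−2βx) dx = j!/(2β)^(j+1).
State is unnormalized: ∫|u|² dx = 0.054653, and ∫u*·x²·u dx = 0.059501, so ⟨x²⟩ = 0.059501 / 0.054653.
⟨x²⟩ = 1.0887.

1.089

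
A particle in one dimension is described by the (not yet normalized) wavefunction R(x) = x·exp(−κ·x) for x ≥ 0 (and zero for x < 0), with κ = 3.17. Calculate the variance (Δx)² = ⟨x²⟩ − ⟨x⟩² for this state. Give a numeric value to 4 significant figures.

0.07464

Compute ⟨x⟩ and ⟨x²⟩ separately, then (Δx)² = ⟨x²⟩ − ⟨x⟩².
Every integrand reduces to terms xʲ·e^(−2κx) on [0, ∞); use ∫₀^∞ xʲ·e^(−2κx) dx = j!/(2κ)^(j+1).
Normalization: ∫|R|² dx = 0.0078481.
⟨x⟩ = 0.47319 and ⟨x²⟩ = 0.29854.
(Δx)² = 0.29854 − (0.47319)² = 0.074635.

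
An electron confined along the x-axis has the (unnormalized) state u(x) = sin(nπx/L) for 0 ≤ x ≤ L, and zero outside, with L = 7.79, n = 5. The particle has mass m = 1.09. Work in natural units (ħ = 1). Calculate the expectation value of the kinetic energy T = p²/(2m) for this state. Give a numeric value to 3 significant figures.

1.87

T = −(ħ²/2m) d²/dx², so ⟨T⟩ = −(ħ²/2m) ∫ u*·u'' dx / ∫|u|² dx; with m = 1.09.
d/dx sin(nπx/L) = (nπ/L)·cos(nπx/L) and d²/dx² sin(nπx/L) = −(nπ/L)²·sin(nπx/L); on 0 ≤ x ≤ L, ∫sin²(nπx/L) dx = L/2 and ∫sin(nπx/L)·cos(nπx/L) dx = 0.
State is unnormalized: ∫|u|² dx = 3.8950, and ∫u*·(−ħ²/2m · u'') dx = 7.2647, so ⟨T⟩ = 7.2647 / 3.8950.
⟨T⟩ = 1.8651.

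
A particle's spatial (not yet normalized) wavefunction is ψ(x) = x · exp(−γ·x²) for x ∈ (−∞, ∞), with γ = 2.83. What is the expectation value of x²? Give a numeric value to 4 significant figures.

0.2650

⟨x²⟩ = ∫ x²·|ψ|² dx / ∫|ψ|² dx (integrals over the domain).
Expand each integrand as polynomial × e^(−2γx²) and use ∫x^(2j)·e^(−2γx²) dx = (2j−1)!!/(4γ)^j · √(π/(2γ)), odd powers → 0; here √(π/(2γ)) = 0.74502.
State is unnormalized: ∫|ψ|² dx = 0.065814, and ∫ψ*·x²·ψ dx = 0.017442, so ⟨x²⟩ = 0.017442 / 0.065814.
⟨x²⟩ = 0.26502.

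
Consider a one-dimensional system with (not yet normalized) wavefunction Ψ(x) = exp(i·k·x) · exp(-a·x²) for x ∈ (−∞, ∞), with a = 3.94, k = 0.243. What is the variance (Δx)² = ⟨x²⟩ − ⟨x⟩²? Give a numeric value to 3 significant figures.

Compute ⟨x⟩ and ⟨x²⟩ separately, then (Δx)² = ⟨x²⟩ − ⟨x⟩².
Gaussian moments: ∫x^(2j)·e^(−2ax²) dx = (2j−1)!!/(4a)^j · √(π/(2a)), odd powers integrate to 0; here √(π/(2a)) = 0.63141.
Normalization: ∫|Ψ|² dx = 0.63141.
⟨x⟩ = 0.0000 and ⟨x²⟩ = 0.063452.
(Δx)² = 0.063452 − (0.0000)² = 0.063452.

0.0635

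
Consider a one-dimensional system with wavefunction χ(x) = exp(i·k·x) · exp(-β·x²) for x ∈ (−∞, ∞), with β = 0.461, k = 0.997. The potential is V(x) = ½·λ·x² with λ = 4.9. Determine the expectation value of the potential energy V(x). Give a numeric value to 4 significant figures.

⟨V⟩ = ∫ V(x)·|χ|² dx / ∫|χ|² dx.
Gaussian moments: ∫x^(2j)·e^(−2βx²) dx = (2j−1)!!/(4β)^j · √(π/(2β)), odd powers integrate to 0; here √(π/(2β)) = 1.8459.
State is unnormalized: ∫|χ|² dx = 1.8459, and ∫χ*·V(x)·χ dx = 2.4525, so ⟨V⟩ = 2.4525 / 1.8459.
⟨V⟩ = 1.3286.

1.329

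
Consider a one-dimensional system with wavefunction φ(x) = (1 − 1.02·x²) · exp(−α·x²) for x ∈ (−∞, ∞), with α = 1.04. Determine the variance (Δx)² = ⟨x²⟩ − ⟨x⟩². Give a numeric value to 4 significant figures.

0.1500

Compute ⟨x⟩ and ⟨x²⟩ separately, then (Δx)² = ⟨x²⟩ − ⟨x⟩².
Expand each integrand as polynomial × e^(−2αx²) and use ∫x^(2j)·e^(−2αx²) dx = (2j−1)!!/(4α)^j · √(π/(2α)), odd powers → 0; here √(π/(2α)) = 1.2290.
Normalization: ∫|φ|² dx = 0.84796.
⟨x⟩ = 0.0000 and ⟨x²⟩ = 0.15003.
(Δx)² = 0.15003 − (0.0000)² = 0.15003.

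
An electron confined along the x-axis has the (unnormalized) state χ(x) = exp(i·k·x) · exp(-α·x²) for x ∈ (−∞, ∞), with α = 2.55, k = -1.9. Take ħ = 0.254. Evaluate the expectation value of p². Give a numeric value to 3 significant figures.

0.397

p² χ = −ħ² d²χ/dx²; ⟨p²⟩ = −ħ² ∫ χ*·χ'' dx / ∫|χ|² dx.
Gaussian moments: ∫x^(2j)·e^(−2αx²) dx = (2j−1)!!/(4α)^j · √(π/(2α)), odd powers integrate to 0; here √(π/(2α)) = 0.78486. Derivatives: χ′ = (ik − 2αx)·χ, χ″ = ((ik − 2αx)² − 2α)·χ; the odd-in-x pieces drop out.
State is unnormalized: ∫|χ|² dx = 0.78486, and ∫χ*·(−ħ² χ'') dx = 0.31192, so ⟨p²⟩ = 0.31192 / 0.78486.
⟨p²⟩ = 0.39742.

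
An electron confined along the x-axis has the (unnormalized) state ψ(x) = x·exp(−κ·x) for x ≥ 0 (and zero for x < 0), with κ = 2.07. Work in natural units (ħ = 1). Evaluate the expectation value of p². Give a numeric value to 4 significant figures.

4.285

p² ψ = −ħ² d²ψ/dx²; ⟨p²⟩ = −ħ² ∫ ψ*·ψ'' dx / ∫|ψ|² dx.
Differentiate x·exp(−κ·x) with the product rule; every integrand then reduces to terms xʲ·e^(−2κx) on [0, ∞), with ∫₀^∞ xʲ·e^(−2κx) dx = j!/(2κ)^(j+1).
State is unnormalized: ∫|ψ|² dx = 0.028186, and ∫ψ*·(−ħ² ψ'') dx = 0.12077, so ⟨p²⟩ = 0.12077 / 0.028186.
⟨p²⟩ = 4.2849.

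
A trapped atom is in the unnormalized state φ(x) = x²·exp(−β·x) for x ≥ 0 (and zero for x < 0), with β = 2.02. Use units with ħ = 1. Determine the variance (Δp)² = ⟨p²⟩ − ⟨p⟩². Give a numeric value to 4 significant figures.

Compute ⟨p⟩ and ⟨p²⟩ separately; (Δp)² = ⟨p²⟩ − ⟨p⟩².
Differentiate x²·exp(−β·x) with the product rule; every integrand then reduces to terms xʲ·e^(−2βx) on [0, ∞), with ∫₀^∞ xʲ·e^(−2βx) dx = j!/(2β)^(j+1).
Normalization: ∫|φ|² dx = 0.022300.
⟨p⟩ = 0.0000 and ⟨p²⟩ = 1.3601.
(Δp)² = 1.3601 − (0.0000)² = 1.3601.

1.360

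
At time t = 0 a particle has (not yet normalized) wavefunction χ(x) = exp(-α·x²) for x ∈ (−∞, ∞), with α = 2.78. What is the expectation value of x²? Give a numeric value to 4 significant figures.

0.08993

⟨x²⟩ = ∫ x²·|χ|² dx / ∫|χ|² dx (integrals over the domain).
Gaussian moments: ∫x^(2j)·e^(−2αx²) dx = (2j−1)!!/(4α)^j · √(π/(2α)), odd powers integrate to 0; here √(π/(2α)) = 0.75169.
State is unnormalized: ∫|χ|² dx = 0.75169, and ∫χ*·x²·χ dx = 0.067598, so ⟨x²⟩ = 0.067598 / 0.75169.
⟨x²⟩ = 0.089928.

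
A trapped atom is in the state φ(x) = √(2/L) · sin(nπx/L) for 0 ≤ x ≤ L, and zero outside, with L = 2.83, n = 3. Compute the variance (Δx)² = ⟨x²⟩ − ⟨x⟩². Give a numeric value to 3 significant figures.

0.622

Compute ⟨x⟩ and ⟨x²⟩ separately, then (Δx)² = ⟨x²⟩ − ⟨x⟩².
With sin²θ = (1 − cos2θ)/2 on 0 ≤ x ≤ L: ∫sin²(nπx/L) dx = L/2, ∫x·sin²(nπx/L) dx = L²/4, ∫x²·sin²(nπx/L) dx = L³·(1/6 − 1/(4n²π²)); higher powers xᵏ the same way, integrating xᵏ·cos(2nπx/L) by parts.
⟨x⟩ = 1.4150 and ⟨x²⟩ = 2.6246.
(Δx)² = 2.6246 − (1.4150)² = 0.62233.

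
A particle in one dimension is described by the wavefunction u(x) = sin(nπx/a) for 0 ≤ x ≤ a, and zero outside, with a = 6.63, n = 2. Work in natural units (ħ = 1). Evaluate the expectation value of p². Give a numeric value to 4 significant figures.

p² u = −ħ² d²u/dx²; ⟨p²⟩ = −ħ² ∫ u*·u'' dx / ∫|u|² dx.
d/dx sin(nπx/a) = (nπ/a)·cos(nπx/a) and d²/dx² sin(nπx/a) = −(nπ/a)²·sin(nπx/a); on 0 ≤ x ≤ a, ∫sin²(nπx/a) dx = a/2 and ∫sin(nπx/a)·cos(nπx/a) dx = 0.
State is unnormalized: ∫|u|² dx = 3.3150, and ∫u*·(−ħ² u'') dx = 2.9773, so ⟨p²⟩ = 2.9773 / 3.3150.
⟨p²⟩ = 0.89812.

0.8981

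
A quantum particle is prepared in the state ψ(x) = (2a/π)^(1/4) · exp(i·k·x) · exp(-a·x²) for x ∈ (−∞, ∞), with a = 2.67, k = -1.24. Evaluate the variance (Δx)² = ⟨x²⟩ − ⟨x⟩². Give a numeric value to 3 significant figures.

0.0936

Compute ⟨x⟩ and ⟨x²⟩ separately, then (Δx)² = ⟨x²⟩ − ⟨x⟩².
Gaussian moments: ∫x^(2j)·e^(−2ax²) dx = (2j−1)!!/(4a)^j · √(π/(2a)), odd powers integrate to 0; here √(π/(2a)) = 0.76702.
⟨x⟩ = 0.0000 and ⟨x²⟩ = 0.093633.
(Δx)² = 0.093633 − (0.0000)² = 0.093633.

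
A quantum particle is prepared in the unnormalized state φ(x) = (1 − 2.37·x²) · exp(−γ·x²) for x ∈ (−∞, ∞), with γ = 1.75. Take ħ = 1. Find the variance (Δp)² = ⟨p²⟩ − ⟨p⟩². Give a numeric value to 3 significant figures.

6.51

Compute ⟨p⟩ and ⟨p²⟩ separately; (Δp)² = ⟨p²⟩ − ⟨p⟩².
Expand each integrand as polynomial × e^(−2γx²) and use ∫x^(2j)·e^(−2γx²) dx = (2j−1)!!/(4γ)^j · √(π/(2γ)), odd powers → 0; here √(π/(2γ)) = 0.94742. Differentiate with the product rule, d/dx e^(−γx²) = −2γx·e^(−γx²).
Normalization: ∫|φ|² dx = 0.63169.
⟨p⟩ = 0.0000 and ⟨p²⟩ = 6.5080.
(Δp)² = 6.5080 − (0.0000)² = 6.5080.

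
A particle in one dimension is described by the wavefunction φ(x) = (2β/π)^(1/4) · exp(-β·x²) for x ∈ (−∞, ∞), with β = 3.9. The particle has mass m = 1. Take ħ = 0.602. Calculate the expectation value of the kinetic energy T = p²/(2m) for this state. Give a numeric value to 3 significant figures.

0.707

T = −(ħ²/2m) d²/dx², so ⟨T⟩ = −(ħ²/2m) ∫ φ*·φ'' dx; with m = 1.
Gaussian moments: ∫x^(2j)·e^(−2βx²) dx = (2j−1)!!/(4β)^j · √(π/(2β)), odd powers integrate to 0; here √(π/(2β)) = 0.63464. Derivatives: d/dx e^(−βx²) = −2βx·e^(−βx²), d²/dx² e^(−βx²) = (4β²x² − 2β)·e^(−βx²).
⟨T⟩ = 0.70669.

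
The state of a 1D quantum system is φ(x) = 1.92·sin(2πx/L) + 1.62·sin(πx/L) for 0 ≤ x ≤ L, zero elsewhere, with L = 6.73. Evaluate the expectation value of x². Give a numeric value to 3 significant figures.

⟨x²⟩ = ∫ x²·|φ|² dx / ∫|φ|² dx (integrals over the domain).
On 0 ≤ x ≤ L (j ≠ l): ∫sin²(jπx/L) dx = L/2, ∫sin(jπx/L)·sin(lπx/L) dx = 0; diagonal moments ∫x·sin²(jπx/L) dx = L²/4, ∫x²·sin²(jπx/L) dx = L³·(1/6 − 1/(4j²π²)); cross terms ∫x·sin(jπx/L)·sin(lπx/L) dx = 0 for j + l even and −4jlL²/(π²(j² − l²)²) for j + l odd, ∫x²·sin(jπx/L)·sin(lπx/L) dx = (−1)^(j+l)·4jlL³/(π²(j² − l²)²); higher powers the same way via product-to-sum and parts.
State is unnormalized: ∫|φ|² dx = 21.236, and ∫φ*·x²·φ dx = 122.45, so ⟨x²⟩ = 122.45 / 21.236.
⟨x²⟩ = 5.7662.

5.77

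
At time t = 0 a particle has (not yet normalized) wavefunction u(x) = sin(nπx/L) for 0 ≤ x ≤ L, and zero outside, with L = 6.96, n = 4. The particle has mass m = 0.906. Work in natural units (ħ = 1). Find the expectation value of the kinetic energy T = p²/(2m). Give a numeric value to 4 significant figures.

T = −(ħ²/2m) d²/dx², so ⟨T⟩ = −(ħ²/2m) ∫ u*·u'' dx / ∫|u|² dx; with m = 0.906.
d/dx sin(nπx/L) = (nπ/L)·cos(nπx/L) and d²/dx² sin(nπx/L) = −(nπ/L)²·sin(nπx/L); on 0 ≤ x ≤ L, ∫sin²(nπx/L) dx = L/2 and ∫sin(nπx/L)·cos(nπx/L) dx = 0.
State is unnormalized: ∫|u|² dx = 3.4800, and ∫u*·(−ħ²/2m · u'') dx = 6.2607, so ⟨T⟩ = 6.2607 / 3.4800.
⟨T⟩ = 1.7990.

1.799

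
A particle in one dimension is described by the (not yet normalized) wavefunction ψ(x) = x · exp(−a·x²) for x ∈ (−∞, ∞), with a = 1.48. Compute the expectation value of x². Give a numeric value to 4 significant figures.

⟨x²⟩ = ∫ x²·|ψ|² dx / ∫|ψ|² dx (integrals over the domain).
Expand each integrand as polynomial × e^(−2ax²) and use ∫x^(2j)·e^(−2ax²) dx = (2j−1)!!/(4a)^j · √(π/(2a)), odd powers → 0; here √(π/(2a)) = 1.0302.
State is unnormalized: ∫|ψ|² dx = 0.17402, and ∫ψ*·x²·ψ dx = 0.088187, so ⟨x²⟩ = 0.088187 / 0.17402.
⟨x²⟩ = 0.50676.

0.5068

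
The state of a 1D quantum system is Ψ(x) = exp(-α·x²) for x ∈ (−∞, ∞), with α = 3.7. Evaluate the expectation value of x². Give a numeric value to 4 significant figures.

⟨x²⟩ = ∫ x²·|Ψ|² dx / ∫|Ψ|² dx (integrals over the domain).
Gaussian moments: ∫x^(2j)·e^(−2αx²) dx = (2j−1)!!/(4α)^j · √(π/(2α)), odd powers integrate to 0; here √(π/(2α)) = 0.65157.
State is unnormalized: ∫|Ψ|² dx = 0.65157, and ∫Ψ*·x²·Ψ dx = 0.044025, so ⟨x²⟩ = 0.044025 / 0.65157.
⟨x²⟩ = 0.067568.

0.06757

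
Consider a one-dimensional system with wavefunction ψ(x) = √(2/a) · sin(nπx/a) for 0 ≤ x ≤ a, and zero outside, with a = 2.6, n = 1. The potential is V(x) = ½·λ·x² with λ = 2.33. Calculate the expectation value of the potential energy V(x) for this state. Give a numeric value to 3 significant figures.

2.23

⟨V⟩ = ∫ V(x)·|ψ|² dx.
With sin²θ = (1 − cos2θ)/2 on 0 ≤ x ≤ a: ∫sin²(nπx/a) dx = a/2, ∫x·sin²(nπx/a) dx = a²/4, ∫x²·sin²(nπx/a) dx = a³·(1/6 − 1/(4n²π²)); higher powers xᵏ the same way, integrating xᵏ·cos(2nπx/a) by parts.
⟨V⟩ = 2.2262.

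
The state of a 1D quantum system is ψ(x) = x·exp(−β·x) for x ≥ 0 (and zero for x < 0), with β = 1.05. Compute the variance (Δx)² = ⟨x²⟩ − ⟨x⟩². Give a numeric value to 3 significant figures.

0.680

Compute ⟨x⟩ and ⟨x²⟩ separately, then (Δx)² = ⟨x²⟩ − ⟨x⟩².
Every integrand reduces to terms xʲ·e^(−2βx) on [0, ∞); use ∫₀^∞ xʲ·e^(−2βx) dx = j!/(2β)^(j+1).
Normalization: ∫|ψ|² dx = 0.21596.
⟨x⟩ = 1.4286 and ⟨x²⟩ = 2.7211.
(Δx)² = 2.7211 − (1.4286)² = 0.68027.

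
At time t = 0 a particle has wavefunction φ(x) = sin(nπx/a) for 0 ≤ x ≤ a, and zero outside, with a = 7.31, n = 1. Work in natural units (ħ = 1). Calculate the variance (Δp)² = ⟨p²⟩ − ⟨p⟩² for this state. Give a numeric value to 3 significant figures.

0.185

Compute ⟨p⟩ and ⟨p²⟩ separately; (Δp)² = ⟨p²⟩ − ⟨p⟩².
d/dx sin(nπx/a) = (nπ/a)·cos(nπx/a) and d²/dx² sin(nπx/a) = −(nπ/a)²·sin(nπx/a); on 0 ≤ x ≤ a, ∫sin²(nπx/a) dx = a/2 and ∫sin(nπx/a)·cos(nπx/a) dx = 0.
Normalization: ∫|φ|² dx = 3.6550.
⟨p⟩ = 0.0000 and ⟨p²⟩ = 0.18470.
(Δp)² = 0.18470 − (0.0000)² = 0.18470.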